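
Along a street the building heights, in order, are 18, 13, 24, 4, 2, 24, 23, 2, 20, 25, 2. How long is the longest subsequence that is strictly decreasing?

4

Negate each value so 'decreasing' becomes 'increasing', then run patience tails on the negated sequence:
-18 → extends → [-18]
-13 → extends → [-18, -13]
-24 → replaces -18 → [-24, -13]
-4 → extends → [-24, -13, -4]
-2 → extends → [-24, -13, -4, -2]
-24 → already a tail → [-24, -13, -4, -2]
-23 → replaces -13 → [-24, -23, -4, -2]
-2 → already a tail → [-24, -23, -4, -2]
-20 → replaces -4 → [-24, -23, -20, -2]
-25 → replaces -24 → [-25, -23, -20, -2]
-2 → already a tail → [-25, -23, -20, -2]
Four tails, so the longest strictly decreasing subsequence of the original has length 4.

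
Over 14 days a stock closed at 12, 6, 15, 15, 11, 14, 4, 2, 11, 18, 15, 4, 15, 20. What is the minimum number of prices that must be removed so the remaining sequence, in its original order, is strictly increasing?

9

Fewest deletions = n − (longest strictly increasing subsequence).
Patience tails:
12 → extends → [12]
6 → replaces 12 → [6]
15 → extends → [6, 15]
15 → already a tail → [6, 15]
11 → replaces 15 → [6, 11]
14 → extends → [6, 11, 14]
4 → replaces 6 → [4, 11, 14]
2 → replaces 4 → [2, 11, 14]
11 → already a tail → [2, 11, 14]
18 → extends → [2, 11, 14, 18]
15 → replaces 18 → [2, 11, 14, 15]
4 → replaces 11 → [2, 4, 14, 15]
15 → already a tail → [2, 4, 14, 15]
20 → extends → [2, 4, 14, 15, 20]
Longest strictly increasing subsequence has length 5, so deletions = 14 − 5 = 9.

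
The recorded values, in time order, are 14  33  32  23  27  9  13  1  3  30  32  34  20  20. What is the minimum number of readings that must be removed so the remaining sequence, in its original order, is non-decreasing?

Fewest deletions = n − (longest non-decreasing subsequence).
i:      1  2  3  4  5  6  7  8  9 10 11 12 13 14
a[i]:  14 33 32 23 27  9 13  1  3 30 32 34 20 20
dp:     1  2  2  2  3  1  2  1  2  4  5  6  3  4
max dp = 6, so deletions = 14 − 6 = 8.

8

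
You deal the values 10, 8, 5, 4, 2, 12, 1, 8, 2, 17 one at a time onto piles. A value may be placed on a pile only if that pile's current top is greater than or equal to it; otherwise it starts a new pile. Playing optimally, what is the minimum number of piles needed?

The minimum number of non-increasing subsequences covering a sequence equals the length of its longest strictly increasing subsequence.
LIS length is 3 (e.g. 10, 12, 17), so 3 piles are needed.

3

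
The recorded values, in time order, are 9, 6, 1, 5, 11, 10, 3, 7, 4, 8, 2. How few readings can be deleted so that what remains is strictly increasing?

7

Fewest deletions = n − (longest strictly increasing subsequence).
i:      1  2  3  4  5  6  7  8  9 10 11
a[i]:   9  6  1  5 11 10  3  7  4  8  2
dp:     1  1  1  2  3  3  2  3  3  4  2
max dp = 4, so deletions = 11 − 4 = 7.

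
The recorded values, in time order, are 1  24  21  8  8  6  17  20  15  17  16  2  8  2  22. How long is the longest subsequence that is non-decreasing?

6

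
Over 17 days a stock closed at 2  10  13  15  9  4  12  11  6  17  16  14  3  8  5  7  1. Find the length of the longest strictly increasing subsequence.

Track the smallest tail for each achievable length (strict):
2 → extends → [2]
10 → extends → [2, 10]
13 → extends → [2, 10, 13]
15 → extends → [2, 10, 13, 15]
9 → replaces 10 → [2, 9, 13, 15]
4 → replaces 9 → [2, 4, 13, 15]
12 → replaces 13 → [2, 4, 12, 15]
11 → replaces 12 → [2, 4, 11, 15]
6 → replaces 11 → [2, 4, 6, 15]
17 → extends → [2, 4, 6, 15, 17]
16 → replaces 17 → [2, 4, 6, 15, 16]
14 → replaces 15 → [2, 4, 6, 14, 16]
3 → replaces 4 → [2, 3, 6, 14, 16]
8 → replaces 14 → [2, 3, 6, 8, 16]
5 → replaces 6 → [2, 3, 5, 8, 16]
7 → replaces 8 → [2, 3, 5, 7, 16]
1 → replaces 2 → [1, 3, 5, 7, 16]
Five tails, so the longest strictly increasing subsequence has length 5 (e.g. 2, 10, 13, 15, 17).

5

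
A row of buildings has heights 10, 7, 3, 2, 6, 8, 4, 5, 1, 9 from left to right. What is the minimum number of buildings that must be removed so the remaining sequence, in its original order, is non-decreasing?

Fewest deletions = n − (longest non-decreasing subsequence).
Patience tails:
10 → extends → [10]
7 → replaces 10 → [7]
3 → replaces 7 → [3]
2 → replaces 3 → [2]
6 → extends → [2, 6]
8 → extends → [2, 6, 8]
4 → replaces 6 → [2, 4, 8]
5 → replaces 8 → [2, 4, 5]
1 → replaces 2 → [1, 4, 5]
9 → extends → [1, 4, 5, 9]
Longest non-decreasing subsequence has length 4, so deletions = 10 − 4 = 6.

6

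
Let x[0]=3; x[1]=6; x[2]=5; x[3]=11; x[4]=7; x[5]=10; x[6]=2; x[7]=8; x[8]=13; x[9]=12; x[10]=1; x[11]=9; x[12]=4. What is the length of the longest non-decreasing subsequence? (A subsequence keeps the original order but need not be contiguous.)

Let dp[i] be the length of the longest such subsequence ending at index i:
i:      0  1  2  3  4  5  6  7  8  9 10 11 12
x[i]:   3  6  5 11  7 10  2  8 13 12  1  9  4
dp:     1  2  2  3  3  4  1  4  5  5  1  5  2
Maximum dp value is 5.

5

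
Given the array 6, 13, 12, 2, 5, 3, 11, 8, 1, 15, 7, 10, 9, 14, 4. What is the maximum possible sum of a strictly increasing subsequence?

39

Let S[i] be the best sum of a strictly increasing subsequence ending at i:
i:      1  2  3  4  5  6  7  8  9 10 11 12 13 14 15
a[i]:   6 13 12  2  5  3 11  8  1 15  7 10  9 14  4
S:      6 19 18  2  7  5 18 15  1 34 14 25 24 39  9
Maximum is 39 (e.g. 2 + 5 + 8 + 10 + 14).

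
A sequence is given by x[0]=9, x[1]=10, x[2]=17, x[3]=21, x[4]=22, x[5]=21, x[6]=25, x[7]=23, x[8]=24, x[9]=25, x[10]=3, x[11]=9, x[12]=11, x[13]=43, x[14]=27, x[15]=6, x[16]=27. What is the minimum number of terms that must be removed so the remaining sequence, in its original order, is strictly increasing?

8

Fewest deletions = n − (longest strictly increasing subsequence).
Patience tails:
9 → extends → [9]
10 → extends → [9, 10]
17 → extends → [9, 10, 17]
21 → extends → [9, 10, 17, 21]
22 → extends → [9, 10, 17, 21, 22]
21 → already a tail → [9, 10, 17, 21, 22]
25 → extends → [9, 10, 17, 21, 22, 25]
23 → replaces 25 → [9, 10, 17, 21, 22, 23]
24 → extends → [9, 10, 17, 21, 22, 23, 24]
25 → extends → [9, 10, 17, 21, 22, 23, 24, 25]
3 → replaces 9 → [3, 10, 17, 21, 22, 23, 24, 25]
9 → replaces 10 → [3, 9, 17, 21, 22, 23, 24, 25]
11 → replaces 17 → [3, 9, 11, 21, 22, 23, 24, 25]
43 → extends → [3, 9, 11, 21, 22, 23, 24, 25, 43]
27 → replaces 43 → [3, 9, 11, 21, 22, 23, 24, 25, 27]
6 → replaces 9 → [3, 6, 11, 21, 22, 23, 24, 25, 27]
27 → already a tail → [3, 6, 11, 21, 22, 23, 24, 25, 27]
Longest strictly increasing subsequence has length 9, so deletions = 17 − 9 = 8.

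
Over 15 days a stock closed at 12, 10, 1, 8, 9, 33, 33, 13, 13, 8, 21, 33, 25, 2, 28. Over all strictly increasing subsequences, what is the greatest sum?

105

Let S[i] be the best sum of a strictly increasing subsequence ending at i:
i:       1   2   3   4   5   6   7   8   9  10  11  12  13  14  15
a[i]:   12  10   1   8   9  33  33  13  13   8  21  33  25   2  28
S:      12  10   1   9  18  51  51  31  31   9  52  85  77   3 105
Maximum is 105 (e.g. 1 + 8 + 9 + 13 + 21 + 25 + 28).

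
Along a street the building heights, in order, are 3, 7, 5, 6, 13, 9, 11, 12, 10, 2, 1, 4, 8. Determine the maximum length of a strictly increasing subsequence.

6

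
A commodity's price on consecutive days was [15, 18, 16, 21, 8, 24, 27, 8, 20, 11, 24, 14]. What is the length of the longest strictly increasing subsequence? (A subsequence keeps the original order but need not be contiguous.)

5

Track the smallest tail for each achievable length (strict):
15 → extends → [15]
18 → extends → [15, 18]
16 → replaces 18 → [15, 16]
21 → extends → [15, 16, 21]
8 → replaces 15 → [8, 16, 21]
24 → extends → [8, 16, 21, 24]
27 → extends → [8, 16, 21, 24, 27]
8 → already a tail → [8, 16, 21, 24, 27]
20 → replaces 21 → [8, 16, 20, 24, 27]
11 → replaces 16 → [8, 11, 20, 24, 27]
24 → already a tail → [8, 11, 20, 24, 27]
14 → replaces 20 → [8, 11, 14, 24, 27]
Five tails, so the longest strictly increasing subsequence has length 5 (e.g. 15, 18, 21, 24, 27).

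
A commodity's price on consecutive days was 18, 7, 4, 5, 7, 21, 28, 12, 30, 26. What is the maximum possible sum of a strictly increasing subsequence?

Let S[i] be the best sum of a strictly increasing subsequence ending at i:
i:      1  2  3  4  5  6  7  8  9 10
a[i]:  18  7  4  5  7 21 28 12 30 26
S:     18  7  4  9 16 39 67 28 97 65
Maximum is 97 (e.g. 18 + 21 + 28 + 30).

97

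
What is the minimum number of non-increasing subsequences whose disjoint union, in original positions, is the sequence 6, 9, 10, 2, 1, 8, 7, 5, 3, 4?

Place each on the leftmost legal pile:
6 → new pile 1 (tops now [6])
9 → new pile 2 (tops now [6, 9])
10 → new pile 3 (tops now [6, 9, 10])
2 → pile 1 (tops now [2, 9, 10])
1 → pile 1 (tops now [1, 9, 10])
8 → pile 2 (tops now [1, 8, 10])
7 → pile 2 (tops now [1, 7, 10])
5 → pile 2 (tops now [1, 5, 10])
3 → pile 2 (tops now [1, 3, 10])
4 → pile 3 (tops now [1, 3, 4])
Three piles.

3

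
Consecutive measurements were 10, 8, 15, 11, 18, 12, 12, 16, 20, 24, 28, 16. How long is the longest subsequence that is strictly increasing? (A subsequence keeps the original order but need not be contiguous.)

7

Track the smallest tail for each achievable length (strict):
10 → extends → [10]
8 → replaces 10 → [8]
15 → extends → [8, 15]
11 → replaces 15 → [8, 11]
18 → extends → [8, 11, 18]
12 → replaces 18 → [8, 11, 12]
12 → already a tail → [8, 11, 12]
16 → extends → [8, 11, 12, 16]
20 → extends → [8, 11, 12, 16, 20]
24 → extends → [8, 11, 12, 16, 20, 24]
28 → extends → [8, 11, 12, 16, 20, 24, 28]
16 → already a tail → [8, 11, 12, 16, 20, 24, 28]
Seven tails, so the longest strictly increasing subsequence has length 7 (e.g. 10, 11, 12, 16, 20, 24, 28).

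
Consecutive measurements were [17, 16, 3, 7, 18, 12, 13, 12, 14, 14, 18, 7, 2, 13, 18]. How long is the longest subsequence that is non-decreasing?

Track the smallest tail for each achievable length (allowing ties):
17 → extends → [17]
16 → replaces 17 → [16]
3 → replaces 16 → [3]
7 → extends → [3, 7]
18 → extends → [3, 7, 18]
12 → replaces 18 → [3, 7, 12]
13 → extends → [3, 7, 12, 13]
12 → replaces 13 → [3, 7, 12, 12]
14 → extends → [3, 7, 12, 12, 14]
14 → extends → [3, 7, 12, 12, 14, 14]
18 → extends → [3, 7, 12, 12, 14, 14, 18]
7 → replaces 12 → [3, 7, 7, 12, 14, 14, 18]
2 → replaces 3 → [2, 7, 7, 12, 14, 14, 18]
13 → replaces 14 → [2, 7, 7, 12, 13, 14, 18]
18 → extends → [2, 7, 7, 12, 13, 14, 18, 18]
Eight tails, so the longest non-decreasing subsequence has length 8 (e.g. 3, 7, 12, 13, 14, 14, 18, 18).

8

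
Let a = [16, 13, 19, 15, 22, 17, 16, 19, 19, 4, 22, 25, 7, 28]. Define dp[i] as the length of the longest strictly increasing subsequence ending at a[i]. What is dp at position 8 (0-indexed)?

dp[i] = 1 + max{dp[j] : j<i, a[j]<a[i]} (or 1 if no such j):
i:      0  1  2  3  4  5  6  7  8  9 10 11 12 13
a[i]:  16 13 19 15 22 17 16 19 19  4 22 25  7 28
dp:     1  1  2  2  3  3  3  4  4  1  5  6  2  7
At index 8 the value is 4.

4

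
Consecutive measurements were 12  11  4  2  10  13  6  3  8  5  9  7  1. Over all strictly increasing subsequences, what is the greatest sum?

27

Let S[i] be the best sum of a strictly increasing subsequence ending at i:
i:      1  2  3  4  5  6  7  8  9 10 11 12 13
a[i]:  12 11  4  2 10 13  6  3  8  5  9  7  1
S:     12 11  4  2 14 27 10  5 18 10 27 17  1
Maximum is 27 (e.g. 4 + 10 + 13).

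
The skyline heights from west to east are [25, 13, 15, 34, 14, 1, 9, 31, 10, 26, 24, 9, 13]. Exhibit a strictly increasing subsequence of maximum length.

Patience tails give the LIS length; then backtrack through the dp parents:
25 → extends → [25]
13 → replaces 25 → [13]
15 → extends → [13, 15]
34 → extends → [13, 15, 34]
14 → replaces 15 → [13, 14, 34]
1 → replaces 13 → [1, 14, 34]
9 → replaces 14 → [1, 9, 34]
31 → replaces 34 → [1, 9, 31]
10 → replaces 31 → [1, 9, 10]
26 → extends → [1, 9, 10, 26]
24 → replaces 26 → [1, 9, 10, 24]
9 → already a tail → [1, 9, 10, 24]
13 → replaces 24 → [1, 9, 10, 13]
Length 4; one witness is 1, 9, 10, 26.

1, 9, 10, 26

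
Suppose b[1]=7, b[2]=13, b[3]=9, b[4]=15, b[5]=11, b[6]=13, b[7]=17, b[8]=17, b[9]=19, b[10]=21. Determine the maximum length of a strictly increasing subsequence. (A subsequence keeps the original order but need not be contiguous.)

7

Track the smallest tail for each achievable length (strict):
7 → extends → [7]
13 → extends → [7, 13]
9 → replaces 13 → [7, 9]
15 → extends → [7, 9, 15]
11 → replaces 15 → [7, 9, 11]
13 → extends → [7, 9, 11, 13]
17 → extends → [7, 9, 11, 13, 17]
17 → already a tail → [7, 9, 11, 13, 17]
19 → extends → [7, 9, 11, 13, 17, 19]
21 → extends → [7, 9, 11, 13, 17, 19, 21]
Seven tails, so the longest strictly increasing subsequence has length 7 (e.g. 7, 9, 11, 13, 17, 19, 21).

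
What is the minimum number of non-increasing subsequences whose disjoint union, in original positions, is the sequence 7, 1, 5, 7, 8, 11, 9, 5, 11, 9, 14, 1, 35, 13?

8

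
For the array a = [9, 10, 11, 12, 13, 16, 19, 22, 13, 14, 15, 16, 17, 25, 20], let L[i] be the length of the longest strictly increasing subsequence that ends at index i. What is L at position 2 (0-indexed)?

3

dp[i] = 1 + max{dp[j] : j<i, a[j]<a[i]} (or 1 if no such j):
i:      0  1  2  3  4  5  6  7  8  9 10 11 12 13 14
a[i]:   9 10 11 12 13 16 19 22 13 14 15 16 17 25 20
dp:     1  2  3  4  5  6  7  8  5  6  7  8  9 10 10
At index 2 the value is 3.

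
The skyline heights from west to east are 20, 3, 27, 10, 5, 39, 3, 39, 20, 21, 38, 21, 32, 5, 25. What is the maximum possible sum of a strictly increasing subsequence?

Let S[i] be the best sum of a strictly increasing subsequence ending at i:
i:      1  2  3  4  5  6  7  8  9 10 11 12 13 14 15
a[i]:  20  3 27 10  5 39  3 39 20 21 38 21 32  5 25
S:     20  3 47 13  8 86  3 86 33 54 92 54 86  8 79
Maximum is 92 (e.g. 3 + 10 + 20 + 21 + 38).

92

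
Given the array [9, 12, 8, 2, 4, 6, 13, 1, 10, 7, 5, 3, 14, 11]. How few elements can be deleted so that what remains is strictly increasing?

9

Fewest deletions = n − (longest strictly increasing subsequence).
i:      1  2  3  4  5  6  7  8  9 10 11 12 13 14
a[i]:   9 12  8  2  4  6 13  1 10  7  5  3 14 11
dp:     1  2  1  1  2  3  4  1  4  4  3  2  5  5
max dp = 5, so deletions = 14 − 5 = 9.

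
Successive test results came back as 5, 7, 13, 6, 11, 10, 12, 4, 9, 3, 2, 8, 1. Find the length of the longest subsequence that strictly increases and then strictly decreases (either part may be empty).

9

inc[i] = longest strictly increasing subsequence ending at i; dec[i] = longest strictly decreasing subsequence starting at i:
i:      1  2  3  4  5  6  7  8  9 10 11 12 13
a[i]:   5  7 13  6 11 10 12  4  9  3  2  8  1
inc:    1  2  3  2  3  3  4  1  3  1  1  3  1
dec:    5  6  7  5  6  5  5  4  4  3  2  2  1
Best peak at i=3 (value 13): inc=3, dec=7, length 3+7−1 = 9.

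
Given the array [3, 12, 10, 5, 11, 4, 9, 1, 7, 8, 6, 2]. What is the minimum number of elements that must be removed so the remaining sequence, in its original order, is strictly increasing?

8

Fewest deletions = n − (longest strictly increasing subsequence).
Patience tails:
3 → extends → [3]
12 → extends → [3, 12]
10 → replaces 12 → [3, 10]
5 → replaces 10 → [3, 5]
11 → extends → [3, 5, 11]
4 → replaces 5 → [3, 4, 11]
9 → replaces 11 → [3, 4, 9]
1 → replaces 3 → [1, 4, 9]
7 → replaces 9 → [1, 4, 7]
8 → extends → [1, 4, 7, 8]
6 → replaces 7 → [1, 4, 6, 8]
2 → replaces 4 → [1, 2, 6, 8]
Longest strictly increasing subsequence has length 4, so deletions = 12 − 4 = 8.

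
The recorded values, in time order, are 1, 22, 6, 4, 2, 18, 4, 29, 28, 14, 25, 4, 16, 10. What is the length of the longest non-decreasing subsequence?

Let dp[i] be the length of the longest such subsequence ending at index i:
i:      1  2  3  4  5  6  7  8  9 10 11 12 13 14
a[i]:   1 22  6  4  2 18  4 29 28 14 25  4 16 10
dp:     1  2  2  2  2  3  3  4  4  4  5  4  5  5
Maximum dp value is 5.

5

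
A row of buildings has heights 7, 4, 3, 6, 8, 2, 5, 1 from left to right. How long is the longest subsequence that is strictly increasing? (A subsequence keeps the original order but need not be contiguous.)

Track the smallest tail for each achievable length (strict):
7 → extends → [7]
4 → replaces 7 → [4]
3 → replaces 4 → [3]
6 → extends → [3, 6]
8 → extends → [3, 6, 8]
2 → replaces 3 → [2, 6, 8]
5 → replaces 6 → [2, 5, 8]
1 → replaces 2 → [1, 5, 8]
Three tails, so the longest strictly increasing subsequence has length 3 (e.g. 4, 6, 8).

3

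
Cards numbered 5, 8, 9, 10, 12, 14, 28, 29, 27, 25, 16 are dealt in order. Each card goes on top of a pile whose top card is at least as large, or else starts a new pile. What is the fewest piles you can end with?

8

The minimum number of non-increasing subsequences covering a sequence equals the length of its longest strictly increasing subsequence.
LIS length is 8 (e.g. 5, 8, 9, 10, 12, 14, 28, 29), so 8 piles are needed.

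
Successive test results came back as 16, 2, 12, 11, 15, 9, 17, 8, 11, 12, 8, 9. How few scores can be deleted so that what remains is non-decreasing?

8

Fewest deletions = n − (longest non-decreasing subsequence).
i:      1  2  3  4  5  6  7  8  9 10 11 12
a[i]:  16  2 12 11 15  9 17  8 11 12  8  9
dp:     1  1  2  2  3  2  4  2  3  4  3  4
max dp = 4, so deletions = 12 − 4 = 8.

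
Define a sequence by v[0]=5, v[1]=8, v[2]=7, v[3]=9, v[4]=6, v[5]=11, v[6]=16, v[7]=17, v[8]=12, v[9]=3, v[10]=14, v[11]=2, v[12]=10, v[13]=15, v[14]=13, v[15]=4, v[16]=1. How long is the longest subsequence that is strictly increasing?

7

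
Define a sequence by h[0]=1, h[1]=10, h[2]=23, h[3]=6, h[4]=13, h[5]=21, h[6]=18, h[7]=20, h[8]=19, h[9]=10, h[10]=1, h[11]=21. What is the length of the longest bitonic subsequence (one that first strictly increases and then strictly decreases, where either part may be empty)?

inc[i] = longest strictly increasing subsequence ending at i; dec[i] = longest strictly decreasing subsequence starting at i:
i:      0  1  2  3  4  5  6  7  8  9 10 11
h[i]:   1 10 23  6 13 21 18 20 19 10  1 21
inc:    1  2  3  2  3  4  4  5  5  3  1  6
dec:    1  3  6  2  3  5  3  4  3  2  1  1
Best peak at i=2 (value 23): inc=3, dec=6, length 3+6−1 = 8.

8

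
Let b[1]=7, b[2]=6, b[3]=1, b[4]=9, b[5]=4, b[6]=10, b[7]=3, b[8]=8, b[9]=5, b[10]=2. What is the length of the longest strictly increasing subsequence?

3

Track the smallest tail for each achievable length (strict):
7 → extends → [7]
6 → replaces 7 → [6]
1 → replaces 6 → [1]
9 → extends → [1, 9]
4 → replaces 9 → [1, 4]
10 → extends → [1, 4, 10]
3 → replaces 4 → [1, 3, 10]
8 → replaces 10 → [1, 3, 8]
5 → replaces 8 → [1, 3, 5]
2 → replaces 3 → [1, 2, 5]
Three tails, so the longest strictly increasing subsequence has length 3 (e.g. 7, 9, 10).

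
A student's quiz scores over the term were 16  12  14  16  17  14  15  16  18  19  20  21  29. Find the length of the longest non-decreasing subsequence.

Track the smallest tail for each achievable length (allowing ties):
16 → extends → [16]
12 → replaces 16 → [12]
14 → extends → [12, 14]
16 → extends → [12, 14, 16]
17 → extends → [12, 14, 16, 17]
14 → replaces 16 → [12, 14, 14, 17]
15 → replaces 17 → [12, 14, 14, 15]
16 → extends → [12, 14, 14, 15, 16]
18 → extends → [12, 14, 14, 15, 16, 18]
19 → extends → [12, 14, 14, 15, 16, 18, 19]
20 → extends → [12, 14, 14, 15, 16, 18, 19, 20]
21 → extends → [12, 14, 14, 15, 16, 18, 19, 20, 21]
29 → extends → [12, 14, 14, 15, 16, 18, 19, 20, 21, 29]
Ten tails, so the longest non-decreasing subsequence has length 10 (e.g. 12, 14, 14, 15, 16, 18, 19, 20, 21, 29).

10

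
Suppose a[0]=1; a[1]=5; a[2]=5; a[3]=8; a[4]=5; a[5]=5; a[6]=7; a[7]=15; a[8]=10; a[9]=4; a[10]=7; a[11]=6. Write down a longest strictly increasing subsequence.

1, 5, 8, 15

Patience tails give the LIS length; then backtrack through the dp parents:
1 → extends → [1]
5 → extends → [1, 5]
5 → already a tail → [1, 5]
8 → extends → [1, 5, 8]
5 → already a tail → [1, 5, 8]
5 → already a tail → [1, 5, 8]
7 → replaces 8 → [1, 5, 7]
15 → extends → [1, 5, 7, 15]
10 → replaces 15 → [1, 5, 7, 10]
4 → replaces 5 → [1, 4, 7, 10]
7 → already a tail → [1, 4, 7, 10]
6 → replaces 7 → [1, 4, 6, 10]
Length 4; one witness is 1, 5, 8, 15.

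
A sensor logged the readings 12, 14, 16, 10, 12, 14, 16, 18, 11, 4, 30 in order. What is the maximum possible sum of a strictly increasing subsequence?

Let S[i] be the best sum of a strictly increasing subsequence ending at i:
i:       1   2   3   4   5   6   7   8   9  10  11
a[i]:   12  14  16  10  12  14  16  18  11   4  30
S:      12  26  42  10  22  36  52  70  21   4 100
Maximum is 100 (e.g. 10 + 12 + 14 + 16 + 18 + 30).

100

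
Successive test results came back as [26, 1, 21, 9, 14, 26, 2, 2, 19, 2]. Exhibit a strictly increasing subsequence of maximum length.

Patience tails give the LIS length; then backtrack through the dp parents:
26 → extends → [26]
1 → replaces 26 → [1]
21 → extends → [1, 21]
9 → replaces 21 → [1, 9]
14 → extends → [1, 9, 14]
26 → extends → [1, 9, 14, 26]
2 → replaces 9 → [1, 2, 14, 26]
2 → already a tail → [1, 2, 14, 26]
19 → replaces 26 → [1, 2, 14, 19]
2 → already a tail → [1, 2, 14, 19]
Length 4; one witness is 1, 9, 14, 26.

1, 9, 14, 26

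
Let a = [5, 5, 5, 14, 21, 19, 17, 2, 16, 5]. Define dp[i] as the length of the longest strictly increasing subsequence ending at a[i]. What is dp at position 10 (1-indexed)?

2

dp[i] = 1 + max{dp[j] : j<i, a[j]<a[i]} (or 1 if no such j):
i:      1  2  3  4  5  6  7  8  9 10
a[i]:   5  5  5 14 21 19 17  2 16  5
dp:     1  1  1  2  3  3  3  1  3  2
At index 10 the value is 2.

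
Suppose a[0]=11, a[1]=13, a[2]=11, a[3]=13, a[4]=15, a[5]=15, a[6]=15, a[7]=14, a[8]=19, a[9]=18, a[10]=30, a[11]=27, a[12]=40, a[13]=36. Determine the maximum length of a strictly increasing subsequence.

6

Track the smallest tail for each achievable length (strict):
11 → extends → [11]
13 → extends → [11, 13]
11 → already a tail → [11, 13]
13 → already a tail → [11, 13]
15 → extends → [11, 13, 15]
15 → already a tail → [11, 13, 15]
15 → already a tail → [11, 13, 15]
14 → replaces 15 → [11, 13, 14]
19 → extends → [11, 13, 14, 19]
18 → replaces 19 → [11, 13, 14, 18]
30 → extends → [11, 13, 14, 18, 30]
27 → replaces 30 → [11, 13, 14, 18, 27]
40 → extends → [11, 13, 14, 18, 27, 40]
36 → replaces 40 → [11, 13, 14, 18, 27, 36]
Six tails, so the longest strictly increasing subsequence has length 6 (e.g. 11, 13, 15, 19, 30, 40).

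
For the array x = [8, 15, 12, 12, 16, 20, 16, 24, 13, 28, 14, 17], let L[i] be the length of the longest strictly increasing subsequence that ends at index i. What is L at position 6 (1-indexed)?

dp[i] = 1 + max{dp[j] : j<i, x[j]<x[i]} (or 1 if no such j):
i:      1  2  3  4  5  6  7  8  9 10 11 12
x[i]:   8 15 12 12 16 20 16 24 13 28 14 17
dp:     1  2  2  2  3  4  3  5  3  6  4  5
At index 6 the value is 4.

4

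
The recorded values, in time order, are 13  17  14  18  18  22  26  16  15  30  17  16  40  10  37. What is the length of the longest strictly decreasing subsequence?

4

Negate each value so 'decreasing' becomes 'increasing', then run patience tails on the negated sequence:
-13 → extends → [-13]
-17 → replaces -13 → [-17]
-14 → extends → [-17, -14]
-18 → replaces -17 → [-18, -14]
-18 → already a tail → [-18, -14]
-22 → replaces -18 → [-22, -14]
-26 → replaces -22 → [-26, -14]
-16 → replaces -14 → [-26, -16]
-15 → extends → [-26, -16, -15]
-30 → replaces -26 → [-30, -16, -15]
-17 → replaces -16 → [-30, -17, -15]
-16 → replaces -15 → [-30, -17, -16]
-40 → replaces -30 → [-40, -17, -16]
-10 → extends → [-40, -17, -16, -10]
-37 → replaces -17 → [-40, -37, -16, -10]
Four tails, so the longest strictly decreasing subsequence of the original has length 4.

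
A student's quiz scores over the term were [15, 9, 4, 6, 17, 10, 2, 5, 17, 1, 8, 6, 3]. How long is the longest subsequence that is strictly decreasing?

5

Let dp[i] be the longest strictly decreasing subsequence ending at i:
i:      1  2  3  4  5  6  7  8  9 10 11 12 13
a[i]:  15  9  4  6 17 10  2  5 17  1  8  6  3
dp:     1  2  3  3  1  2  4  4  1  5  3  4  5
Maximum is 5.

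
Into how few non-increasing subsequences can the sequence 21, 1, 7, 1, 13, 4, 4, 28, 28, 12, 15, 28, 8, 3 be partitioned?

5

Place each on the leftmost legal pile:
21 → new pile 1 (tops now [21])
1 → pile 1 (tops now [1])
7 → new pile 2 (tops now [1, 7])
1 → pile 1 (tops now [1, 7])
13 → new pile 3 (tops now [1, 7, 13])
4 → pile 2 (tops now [1, 4, 13])
4 → pile 2 (tops now [1, 4, 13])
28 → new pile 4 (tops now [1, 4, 13, 28])
28 → pile 4 (tops now [1, 4, 13, 28])
12 → pile 3 (tops now [1, 4, 12, 28])
15 → pile 4 (tops now [1, 4, 12, 15])
28 → new pile 5 (tops now [1, 4, 12, 15, 28])
8 → pile 3 (tops now [1, 4, 8, 15, 28])
3 → pile 2 (tops now [1, 3, 8, 15, 28])
Five piles.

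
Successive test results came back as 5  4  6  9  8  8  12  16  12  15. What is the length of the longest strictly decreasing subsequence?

2

Negate each value so 'decreasing' becomes 'increasing', then run patience tails on the negated sequence:
-5 → extends → [-5]
-4 → extends → [-5, -4]
-6 → replaces -5 → [-6, -4]
-9 → replaces -6 → [-9, -4]
-8 → replaces -4 → [-9, -8]
-8 → already a tail → [-9, -8]
-12 → replaces -9 → [-12, -8]
-16 → replaces -12 → [-16, -8]
-12 → replaces -8 → [-16, -12]
-15 → replaces -12 → [-16, -15]
Two tails, so the longest strictly decreasing subsequence of the original has length 2.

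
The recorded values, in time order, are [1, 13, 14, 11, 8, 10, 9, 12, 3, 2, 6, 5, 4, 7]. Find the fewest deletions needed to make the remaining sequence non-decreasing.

10

Fewest deletions = n − (longest non-decreasing subsequence).
Patience tails:
1 → extends → [1]
13 → extends → [1, 13]
14 → extends → [1, 13, 14]
11 → replaces 13 → [1, 11, 14]
8 → replaces 11 → [1, 8, 14]
10 → replaces 14 → [1, 8, 10]
9 → replaces 10 → [1, 8, 9]
12 → extends → [1, 8, 9, 12]
3 → replaces 8 → [1, 3, 9, 12]
2 → replaces 3 → [1, 2, 9, 12]
6 → replaces 9 → [1, 2, 6, 12]
5 → replaces 6 → [1, 2, 5, 12]
4 → replaces 5 → [1, 2, 4, 12]
7 → replaces 12 → [1, 2, 4, 7]
Longest non-decreasing subsequence has length 4, so deletions = 14 − 4 = 10.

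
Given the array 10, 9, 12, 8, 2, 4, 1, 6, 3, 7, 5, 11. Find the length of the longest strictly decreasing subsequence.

5

Negate each value so 'decreasing' becomes 'increasing', then run patience tails on the negated sequence:
-10 → extends → [-10]
-9 → extends → [-10, -9]
-12 → replaces -10 → [-12, -9]
-8 → extends → [-12, -9, -8]
-2 → extends → [-12, -9, -8, -2]
-4 → replaces -2 → [-12, -9, -8, -4]
-1 → extends → [-12, -9, -8, -4, -1]
-6 → replaces -4 → [-12, -9, -8, -6, -1]
-3 → replaces -1 → [-12, -9, -8, -6, -3]
-7 → replaces -6 → [-12, -9, -8, -7, -3]
-5 → replaces -3 → [-12, -9, -8, -7, -5]
-11 → replaces -9 → [-12, -11, -8, -7, -5]
Five tails, so the longest strictly decreasing subsequence of the original has length 5.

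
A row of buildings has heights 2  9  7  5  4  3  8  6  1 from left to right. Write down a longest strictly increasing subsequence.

2, 7, 8

Patience tails give the LIS length; then backtrack through the dp parents:
2 → extends → [2]
9 → extends → [2, 9]
7 → replaces 9 → [2, 7]
5 → replaces 7 → [2, 5]
4 → replaces 5 → [2, 4]
3 → replaces 4 → [2, 3]
8 → extends → [2, 3, 8]
6 → replaces 8 → [2, 3, 6]
1 → replaces 2 → [1, 3, 6]
Length 3; one witness is 2, 7, 8.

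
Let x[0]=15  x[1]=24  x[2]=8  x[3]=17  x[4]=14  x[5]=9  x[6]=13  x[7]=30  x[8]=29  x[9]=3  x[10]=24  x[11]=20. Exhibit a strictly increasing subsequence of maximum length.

Patience tails give the LIS length; then backtrack through the dp parents:
15 → extends → [15]
24 → extends → [15, 24]
8 → replaces 15 → [8, 24]
17 → replaces 24 → [8, 17]
14 → replaces 17 → [8, 14]
9 → replaces 14 → [8, 9]
13 → extends → [8, 9, 13]
30 → extends → [8, 9, 13, 30]
29 → replaces 30 → [8, 9, 13, 29]
3 → replaces 8 → [3, 9, 13, 29]
24 → replaces 29 → [3, 9, 13, 24]
20 → replaces 24 → [3, 9, 13, 20]
Length 4; one witness is 8, 9, 13, 30.

8, 9, 13, 30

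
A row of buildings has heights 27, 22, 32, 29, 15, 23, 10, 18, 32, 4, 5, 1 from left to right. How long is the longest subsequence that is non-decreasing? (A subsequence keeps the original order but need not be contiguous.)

Let dp[i] be the length of the longest such subsequence ending at index i:
i:      1  2  3  4  5  6  7  8  9 10 11 12
a[i]:  27 22 32 29 15 23 10 18 32  4  5  1
dp:     1  1  2  2  1  2  1  2  3  1  2  1
Maximum dp value is 3.

3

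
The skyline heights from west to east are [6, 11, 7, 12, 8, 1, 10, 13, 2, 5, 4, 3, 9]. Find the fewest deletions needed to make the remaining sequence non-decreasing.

8

Fewest deletions = n − (longest non-decreasing subsequence).
i:      1  2  3  4  5  6  7  8  9 10 11 12 13
a[i]:   6 11  7 12  8  1 10 13  2  5  4  3  9
dp:     1  2  2  3  3  1  4  5  2  3  3  3  4
max dp = 5, so deletions = 13 − 5 = 8.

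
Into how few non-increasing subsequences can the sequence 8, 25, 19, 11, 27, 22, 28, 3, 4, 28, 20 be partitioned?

The minimum number of non-increasing subsequences covering a sequence equals the length of its longest strictly increasing subsequence.
LIS length is 4 (e.g. 8, 25, 27, 28), so 4 piles are needed.

4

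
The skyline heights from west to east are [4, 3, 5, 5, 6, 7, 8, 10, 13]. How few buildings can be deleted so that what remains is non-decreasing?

Fewest deletions = n − (longest non-decreasing subsequence).
Patience tails:
4 → extends → [4]
3 → replaces 4 → [3]
5 → extends → [3, 5]
5 → extends → [3, 5, 5]
6 → extends → [3, 5, 5, 6]
7 → extends → [3, 5, 5, 6, 7]
8 → extends → [3, 5, 5, 6, 7, 8]
10 → extends → [3, 5, 5, 6, 7, 8, 10]
13 → extends → [3, 5, 5, 6, 7, 8, 10, 13]
Longest non-decreasing subsequence has length 8, so deletions = 9 − 8 = 1.

1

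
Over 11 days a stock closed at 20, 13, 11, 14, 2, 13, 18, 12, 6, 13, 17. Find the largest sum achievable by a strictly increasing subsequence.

53

Let S[i] be the best sum of a strictly increasing subsequence ending at i:
i:      1  2  3  4  5  6  7  8  9 10 11
a[i]:  20 13 11 14  2 13 18 12  6 13 17
S:     20 13 11 27  2 24 45 23  8 36 53
Maximum is 53 (e.g. 11 + 12 + 13 + 17).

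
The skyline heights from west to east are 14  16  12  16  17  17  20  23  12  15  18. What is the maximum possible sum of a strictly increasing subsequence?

Let S[i] be the best sum of a strictly increasing subsequence ending at i:
i:      1  2  3  4  5  6  7  8  9 10 11
a[i]:  14 16 12 16 17 17 20 23 12 15 18
S:     14 30 12 30 47 47 67 90 12 29 65
Maximum is 90 (e.g. 14 + 16 + 17 + 20 + 23).

90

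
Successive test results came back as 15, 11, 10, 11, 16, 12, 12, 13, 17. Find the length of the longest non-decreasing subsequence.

6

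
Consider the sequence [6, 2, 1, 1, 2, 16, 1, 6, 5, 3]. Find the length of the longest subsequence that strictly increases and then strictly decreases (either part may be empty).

inc[i] = longest strictly increasing subsequence ending at i; dec[i] = longest strictly decreasing subsequence starting at i:
i:      1  2  3  4  5  6  7  8  9 10
a[i]:   6  2  1  1  2 16  1  6  5  3
inc:    1  1  1  1  2  3  1  3  3  3
dec:    3  2  1  1  2  4  1  3  2  1
Best peak at i=6 (value 16): inc=3, dec=4, length 3+4−1 = 6.

6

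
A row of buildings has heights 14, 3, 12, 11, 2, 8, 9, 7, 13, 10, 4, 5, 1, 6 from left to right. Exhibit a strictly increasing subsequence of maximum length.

Patience tails give the LIS length; then backtrack through the dp parents:
14 → extends → [14]
3 → replaces 14 → [3]
12 → extends → [3, 12]
11 → replaces 12 → [3, 11]
2 → replaces 3 → [2, 11]
8 → replaces 11 → [2, 8]
9 → extends → [2, 8, 9]
7 → replaces 8 → [2, 7, 9]
13 → extends → [2, 7, 9, 13]
10 → replaces 13 → [2, 7, 9, 10]
4 → replaces 7 → [2, 4, 9, 10]
5 → replaces 9 → [2, 4, 5, 10]
1 → replaces 2 → [1, 4, 5, 10]
6 → replaces 10 → [1, 4, 5, 6]
Length 4; one witness is 3, 8, 9, 13.

3, 8, 9, 13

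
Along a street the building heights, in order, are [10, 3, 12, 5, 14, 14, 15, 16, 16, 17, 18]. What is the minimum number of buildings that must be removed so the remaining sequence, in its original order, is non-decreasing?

2

Fewest deletions = n − (longest non-decreasing subsequence).
i:      1  2  3  4  5  6  7  8  9 10 11
a[i]:  10  3 12  5 14 14 15 16 16 17 18
dp:     1  1  2  2  3  4  5  6  7  8  9
max dp = 9, so deletions = 11 − 9 = 2.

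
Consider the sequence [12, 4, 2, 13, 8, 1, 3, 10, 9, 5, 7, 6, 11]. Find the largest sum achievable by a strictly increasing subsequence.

Let S[i] be the best sum of a strictly increasing subsequence ending at i:
i:      1  2  3  4  5  6  7  8  9 10 11 12 13
a[i]:  12  4  2 13  8  1  3 10  9  5  7  6 11
S:     12  4  2 25 12  1  5 22 21 10 17 16 33
Maximum is 33 (e.g. 4 + 8 + 10 + 11).

33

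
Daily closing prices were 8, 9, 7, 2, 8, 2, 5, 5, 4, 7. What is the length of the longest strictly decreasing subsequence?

Negate each value so 'decreasing' becomes 'increasing', then run patience tails on the negated sequence:
-8 → extends → [-8]
-9 → replaces -8 → [-9]
-7 → extends → [-9, -7]
-2 → extends → [-9, -7, -2]
-8 → replaces -7 → [-9, -8, -2]
-2 → already a tail → [-9, -8, -2]
-5 → replaces -2 → [-9, -8, -5]
-5 → already a tail → [-9, -8, -5]
-4 → extends → [-9, -8, -5, -4]
-7 → replaces -5 → [-9, -8, -7, -4]
Four tails, so the longest strictly decreasing subsequence of the original has length 4.

4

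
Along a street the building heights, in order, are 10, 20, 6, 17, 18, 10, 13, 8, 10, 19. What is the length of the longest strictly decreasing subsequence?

4

Negate each value so 'decreasing' becomes 'increasing', then run patience tails on the negated sequence:
-10 → extends → [-10]
-20 → replaces -10 → [-20]
-6 → extends → [-20, -6]
-17 → replaces -6 → [-20, -17]
-18 → replaces -17 → [-20, -18]
-10 → extends → [-20, -18, -10]
-13 → replaces -10 → [-20, -18, -13]
-8 → extends → [-20, -18, -13, -8]
-10 → replaces -8 → [-20, -18, -13, -10]
-19 → replaces -18 → [-20, -19, -13, -10]
Four tails, so the longest strictly decreasing subsequence of the original has length 4.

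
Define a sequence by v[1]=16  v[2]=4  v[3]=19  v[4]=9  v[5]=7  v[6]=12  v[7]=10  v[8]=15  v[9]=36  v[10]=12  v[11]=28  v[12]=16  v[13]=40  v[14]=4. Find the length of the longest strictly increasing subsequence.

6

Track the smallest tail for each achievable length (strict):
16 → extends → [16]
4 → replaces 16 → [4]
19 → extends → [4, 19]
9 → replaces 19 → [4, 9]
7 → replaces 9 → [4, 7]
12 → extends → [4, 7, 12]
10 → replaces 12 → [4, 7, 10]
15 → extends → [4, 7, 10, 15]
36 → extends → [4, 7, 10, 15, 36]
12 → replaces 15 → [4, 7, 10, 12, 36]
28 → replaces 36 → [4, 7, 10, 12, 28]
16 → replaces 28 → [4, 7, 10, 12, 16]
40 → extends → [4, 7, 10, 12, 16, 40]
4 → already a tail → [4, 7, 10, 12, 16, 40]
Six tails, so the longest strictly increasing subsequence has length 6 (e.g. 4, 9, 12, 15, 36, 40).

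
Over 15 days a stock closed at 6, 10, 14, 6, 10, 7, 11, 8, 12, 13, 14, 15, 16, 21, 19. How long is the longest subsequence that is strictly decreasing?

Let dp[i] be the longest strictly decreasing subsequence ending at i:
i:      1  2  3  4  5  6  7  8  9 10 11 12 13 14 15
a[i]:   6 10 14  6 10  7 11  8 12 13 14 15 16 21 19
dp:     1  1  1  2  2  3  2  3  2  2  1  1  1  1  2
Maximum is 3.

3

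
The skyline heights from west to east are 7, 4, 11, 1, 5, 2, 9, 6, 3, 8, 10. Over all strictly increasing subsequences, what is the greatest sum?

Let S[i] be the best sum of a strictly increasing subsequence ending at i:
i:      1  2  3  4  5  6  7  8  9 10 11
a[i]:   7  4 11  1  5  2  9  6  3  8 10
S:      7  4 18  1  9  3 18 15  6 23 33
Maximum is 33 (e.g. 4 + 5 + 6 + 8 + 10).

33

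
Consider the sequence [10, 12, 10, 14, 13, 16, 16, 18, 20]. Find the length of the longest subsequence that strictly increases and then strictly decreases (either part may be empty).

inc[i] = longest strictly increasing subsequence ending at i; dec[i] = longest strictly decreasing subsequence starting at i:
i:      1  2  3  4  5  6  7  8  9
a[i]:  10 12 10 14 13 16 16 18 20
inc:    1  2  1  3  3  4  4  5  6
dec:    1  2  1  2  1  1  1  1  1
Best peak at i=9 (value 20): inc=6, dec=1, length 6+1−1 = 6.

6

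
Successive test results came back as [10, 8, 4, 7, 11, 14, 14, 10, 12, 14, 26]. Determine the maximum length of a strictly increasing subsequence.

6

Track the smallest tail for each achievable length (strict):
10 → extends → [10]
8 → replaces 10 → [8]
4 → replaces 8 → [4]
7 → extends → [4, 7]
11 → extends → [4, 7, 11]
14 → extends → [4, 7, 11, 14]
14 → already a tail → [4, 7, 11, 14]
10 → replaces 11 → [4, 7, 10, 14]
12 → replaces 14 → [4, 7, 10, 12]
14 → extends → [4, 7, 10, 12, 14]
26 → extends → [4, 7, 10, 12, 14, 26]
Six tails, so the longest strictly increasing subsequence has length 6 (e.g. 4, 7, 11, 12, 14, 26).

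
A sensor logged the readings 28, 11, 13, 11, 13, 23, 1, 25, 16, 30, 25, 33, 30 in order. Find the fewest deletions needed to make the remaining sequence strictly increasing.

Fewest deletions = n − (longest strictly increasing subsequence).
i:      1  2  3  4  5  6  7  8  9 10 11 12 13
a[i]:  28 11 13 11 13 23  1 25 16 30 25 33 30
dp:     1  1  2  1  2  3  1  4  3  5  4  6  5
max dp = 6, so deletions = 13 − 6 = 7.

7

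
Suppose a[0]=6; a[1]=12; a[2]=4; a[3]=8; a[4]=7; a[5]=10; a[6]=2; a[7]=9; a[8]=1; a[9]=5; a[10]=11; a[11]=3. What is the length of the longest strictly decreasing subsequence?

Negate each value so 'decreasing' becomes 'increasing', then run patience tails on the negated sequence:
-6 → extends → [-6]
-12 → replaces -6 → [-12]
-4 → extends → [-12, -4]
-8 → replaces -4 → [-12, -8]
-7 → extends → [-12, -8, -7]
-10 → replaces -8 → [-12, -10, -7]
-2 → extends → [-12, -10, -7, -2]
-9 → replaces -7 → [-12, -10, -9, -2]
-1 → extends → [-12, -10, -9, -2, -1]
-5 → replaces -2 → [-12, -10, -9, -5, -1]
-11 → replaces -10 → [-12, -11, -9, -5, -1]
-3 → replaces -1 → [-12, -11, -9, -5, -3]
Five tails, so the longest strictly decreasing subsequence of the original has length 5.

5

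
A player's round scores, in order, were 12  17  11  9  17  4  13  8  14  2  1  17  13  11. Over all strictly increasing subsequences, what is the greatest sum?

56

Let S[i] be the best sum of a strictly increasing subsequence ending at i:
i:      1  2  3  4  5  6  7  8  9 10 11 12 13 14
a[i]:  12 17 11  9 17  4 13  8 14  2  1 17 13 11
S:     12 29 11  9 29  4 25 12 39  2  1 56 25 23
Maximum is 56 (e.g. 12 + 13 + 14 + 17).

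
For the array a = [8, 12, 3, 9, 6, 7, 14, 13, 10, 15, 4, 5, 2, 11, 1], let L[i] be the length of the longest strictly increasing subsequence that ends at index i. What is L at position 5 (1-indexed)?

2

dp[i] = 1 + max{dp[j] : j<i, a[j]<a[i]} (or 1 if no such j):
i:      1  2  3  4  5  6  7  8  9 10 11 12 13 14 15
a[i]:   8 12  3  9  6  7 14 13 10 15  4  5  2 11  1
dp:     1  2  1  2  2  3  4  4  4  5  2  3  1  5  1
At index 5 the value is 2.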